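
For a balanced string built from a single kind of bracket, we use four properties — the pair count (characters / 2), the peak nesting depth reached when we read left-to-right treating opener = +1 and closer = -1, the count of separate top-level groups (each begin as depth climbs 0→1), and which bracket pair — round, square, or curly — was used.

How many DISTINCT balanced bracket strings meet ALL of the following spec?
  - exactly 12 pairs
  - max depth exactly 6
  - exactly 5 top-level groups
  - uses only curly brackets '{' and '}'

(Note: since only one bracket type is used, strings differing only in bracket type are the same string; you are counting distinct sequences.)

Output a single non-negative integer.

Answer: 510

Derivation:
Spec: pairs=12 depth=6 groups=5
Count(depth <= 6) = 13180
Count(depth <= 5) = 12670
Count(depth == 6) = 13180 - 12670 = 510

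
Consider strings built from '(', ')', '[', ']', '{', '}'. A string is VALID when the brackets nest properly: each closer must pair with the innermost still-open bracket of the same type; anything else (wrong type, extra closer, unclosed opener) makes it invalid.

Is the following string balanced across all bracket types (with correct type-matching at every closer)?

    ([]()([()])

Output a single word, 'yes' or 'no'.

Answer: no

Derivation:
pos 0: push '('; stack = (
pos 1: push '['; stack = ([
pos 2: ']' matches '['; pop; stack = (
pos 3: push '('; stack = ((
pos 4: ')' matches '('; pop; stack = (
pos 5: push '('; stack = ((
pos 6: push '['; stack = (([
pos 7: push '('; stack = (([(
pos 8: ')' matches '('; pop; stack = (([
pos 9: ']' matches '['; pop; stack = ((
pos 10: ')' matches '('; pop; stack = (
end: stack still non-empty (() → INVALID
Verdict: unclosed openers at end: ( → no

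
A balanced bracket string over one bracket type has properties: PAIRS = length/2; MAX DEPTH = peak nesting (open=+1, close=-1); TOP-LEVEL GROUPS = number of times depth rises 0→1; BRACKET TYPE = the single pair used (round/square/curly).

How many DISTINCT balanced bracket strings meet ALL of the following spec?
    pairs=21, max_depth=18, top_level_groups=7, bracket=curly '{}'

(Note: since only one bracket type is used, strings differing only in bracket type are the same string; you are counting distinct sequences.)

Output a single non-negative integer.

Answer: 0

Derivation:
Spec: pairs=21 depth=18 groups=7
Count(depth <= 18) = 463991880
Count(depth <= 17) = 463991880
Count(depth == 18) = 463991880 - 463991880 = 0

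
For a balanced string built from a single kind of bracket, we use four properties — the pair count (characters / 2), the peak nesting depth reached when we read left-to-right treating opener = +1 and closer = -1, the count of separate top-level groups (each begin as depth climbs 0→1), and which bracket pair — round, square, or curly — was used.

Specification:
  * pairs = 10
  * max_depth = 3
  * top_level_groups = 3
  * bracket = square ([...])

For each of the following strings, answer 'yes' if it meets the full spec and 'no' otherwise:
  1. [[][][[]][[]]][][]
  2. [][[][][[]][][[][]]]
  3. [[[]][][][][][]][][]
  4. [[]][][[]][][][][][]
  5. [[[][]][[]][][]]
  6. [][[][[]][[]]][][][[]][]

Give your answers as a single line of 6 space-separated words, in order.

String 1 '[[][][[]][[]]][][]': depth seq [1 2 1 2 1 2 3 2 1 2 3 2 1 0 1 0 1 0]
  -> pairs=9 depth=3 groups=3 -> no
String 2 '[][[][][[]][][[][]]]': depth seq [1 0 1 2 1 2 1 2 3 2 1 2 1 2 3 2 3 2 1 0]
  -> pairs=10 depth=3 groups=2 -> no
String 3 '[[[]][][][][][]][][]': depth seq [1 2 3 2 1 2 1 2 1 2 1 2 1 2 1 0 1 0 1 0]
  -> pairs=10 depth=3 groups=3 -> yes
String 4 '[[]][][[]][][][][][]': depth seq [1 2 1 0 1 0 1 2 1 0 1 0 1 0 1 0 1 0 1 0]
  -> pairs=10 depth=2 groups=8 -> no
String 5 '[[[][]][[]][][]]': depth seq [1 2 3 2 3 2 1 2 3 2 1 2 1 2 1 0]
  -> pairs=8 depth=3 groups=1 -> no
String 6 '[][[][[]][[]]][][][[]][]': depth seq [1 0 1 2 1 2 3 2 1 2 3 2 1 0 1 0 1 0 1 2 1 0 1 0]
  -> pairs=12 depth=3 groups=6 -> no

Answer: no no yes no no no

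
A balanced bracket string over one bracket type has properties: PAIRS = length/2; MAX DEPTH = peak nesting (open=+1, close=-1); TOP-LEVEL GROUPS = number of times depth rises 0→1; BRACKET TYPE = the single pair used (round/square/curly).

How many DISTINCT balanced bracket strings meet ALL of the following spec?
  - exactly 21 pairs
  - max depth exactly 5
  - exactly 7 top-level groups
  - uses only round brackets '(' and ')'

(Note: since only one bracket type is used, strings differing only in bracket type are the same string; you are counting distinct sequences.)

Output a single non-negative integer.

Spec: pairs=21 depth=5 groups=7
Count(depth <= 5) = 313959893
Count(depth <= 4) = 165473730
Count(depth == 5) = 313959893 - 165473730 = 148486163

Answer: 148486163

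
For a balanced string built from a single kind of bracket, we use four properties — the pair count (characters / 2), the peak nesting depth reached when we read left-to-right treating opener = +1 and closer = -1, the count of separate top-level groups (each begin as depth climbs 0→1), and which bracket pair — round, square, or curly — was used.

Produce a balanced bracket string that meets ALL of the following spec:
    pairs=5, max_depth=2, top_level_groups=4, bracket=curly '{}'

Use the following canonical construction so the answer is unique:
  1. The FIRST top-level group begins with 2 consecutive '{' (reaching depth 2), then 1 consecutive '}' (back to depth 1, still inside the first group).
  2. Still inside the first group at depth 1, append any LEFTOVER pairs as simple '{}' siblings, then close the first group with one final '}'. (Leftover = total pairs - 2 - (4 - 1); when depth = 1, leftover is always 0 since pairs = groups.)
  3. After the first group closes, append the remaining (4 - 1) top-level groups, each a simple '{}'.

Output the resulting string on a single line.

Answer: {{}}{}{}{}

Derivation:
Spec: pairs=5 depth=2 groups=4
Leftover pairs = 5 - 2 - (4-1) = 0
First group: deep chain of depth 2 + 0 sibling pairs
Remaining 3 groups: simple '{}' each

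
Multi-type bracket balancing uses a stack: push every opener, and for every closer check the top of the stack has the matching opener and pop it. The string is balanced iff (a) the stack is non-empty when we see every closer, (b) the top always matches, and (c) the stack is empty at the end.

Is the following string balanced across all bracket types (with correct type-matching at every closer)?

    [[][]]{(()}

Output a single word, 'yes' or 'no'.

pos 0: push '['; stack = [
pos 1: push '['; stack = [[
pos 2: ']' matches '['; pop; stack = [
pos 3: push '['; stack = [[
pos 4: ']' matches '['; pop; stack = [
pos 5: ']' matches '['; pop; stack = (empty)
pos 6: push '{'; stack = {
pos 7: push '('; stack = {(
pos 8: push '('; stack = {((
pos 9: ')' matches '('; pop; stack = {(
pos 10: saw closer '}' but top of stack is '(' (expected ')') → INVALID
Verdict: type mismatch at position 10: '}' closes '(' → no

Answer: no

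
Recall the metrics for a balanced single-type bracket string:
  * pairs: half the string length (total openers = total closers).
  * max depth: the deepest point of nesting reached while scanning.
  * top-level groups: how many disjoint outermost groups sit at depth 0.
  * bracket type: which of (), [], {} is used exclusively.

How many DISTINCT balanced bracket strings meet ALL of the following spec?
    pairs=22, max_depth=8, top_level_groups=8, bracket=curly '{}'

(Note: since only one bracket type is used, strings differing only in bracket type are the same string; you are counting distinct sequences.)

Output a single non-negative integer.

Spec: pairs=22 depth=8 groups=8
Count(depth <= 8) = 835411552
Count(depth <= 7) = 813198972
Count(depth == 8) = 835411552 - 813198972 = 22212580

Answer: 22212580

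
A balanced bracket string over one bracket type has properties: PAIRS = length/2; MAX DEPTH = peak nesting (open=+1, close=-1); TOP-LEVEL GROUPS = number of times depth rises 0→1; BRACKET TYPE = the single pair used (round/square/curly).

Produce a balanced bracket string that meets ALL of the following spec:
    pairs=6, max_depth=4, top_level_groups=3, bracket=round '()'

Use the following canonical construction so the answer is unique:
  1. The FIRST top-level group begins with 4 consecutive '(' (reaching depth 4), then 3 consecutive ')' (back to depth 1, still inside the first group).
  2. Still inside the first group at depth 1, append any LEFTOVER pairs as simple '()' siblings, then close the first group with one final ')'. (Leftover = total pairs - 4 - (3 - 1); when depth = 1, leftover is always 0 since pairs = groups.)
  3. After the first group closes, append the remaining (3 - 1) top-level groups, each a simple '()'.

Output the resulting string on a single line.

Answer: (((())))()()

Derivation:
Spec: pairs=6 depth=4 groups=3
Leftover pairs = 6 - 4 - (3-1) = 0
First group: deep chain of depth 4 + 0 sibling pairs
Remaining 2 groups: simple '()' each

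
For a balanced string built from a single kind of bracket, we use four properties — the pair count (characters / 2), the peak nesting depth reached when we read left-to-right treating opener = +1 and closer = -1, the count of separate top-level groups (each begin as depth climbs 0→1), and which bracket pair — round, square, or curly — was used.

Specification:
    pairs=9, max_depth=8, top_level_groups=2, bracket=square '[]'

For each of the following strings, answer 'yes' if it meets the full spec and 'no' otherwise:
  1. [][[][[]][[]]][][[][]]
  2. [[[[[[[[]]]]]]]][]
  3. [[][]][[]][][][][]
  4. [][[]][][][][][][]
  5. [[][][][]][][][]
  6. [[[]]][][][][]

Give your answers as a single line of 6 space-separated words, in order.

Answer: no yes no no no no

Derivation:
String 1 '[][[][[]][[]]][][[][]]': depth seq [1 0 1 2 1 2 3 2 1 2 3 2 1 0 1 0 1 2 1 2 1 0]
  -> pairs=11 depth=3 groups=4 -> no
String 2 '[[[[[[[[]]]]]]]][]': depth seq [1 2 3 4 5 6 7 8 7 6 5 4 3 2 1 0 1 0]
  -> pairs=9 depth=8 groups=2 -> yes
String 3 '[[][]][[]][][][][]': depth seq [1 2 1 2 1 0 1 2 1 0 1 0 1 0 1 0 1 0]
  -> pairs=9 depth=2 groups=6 -> no
String 4 '[][[]][][][][][][]': depth seq [1 0 1 2 1 0 1 0 1 0 1 0 1 0 1 0 1 0]
  -> pairs=9 depth=2 groups=8 -> no
String 5 '[[][][][]][][][]': depth seq [1 2 1 2 1 2 1 2 1 0 1 0 1 0 1 0]
  -> pairs=8 depth=2 groups=4 -> no
String 6 '[[[]]][][][][]': depth seq [1 2 3 2 1 0 1 0 1 0 1 0 1 0]
  -> pairs=7 depth=3 groups=5 -> no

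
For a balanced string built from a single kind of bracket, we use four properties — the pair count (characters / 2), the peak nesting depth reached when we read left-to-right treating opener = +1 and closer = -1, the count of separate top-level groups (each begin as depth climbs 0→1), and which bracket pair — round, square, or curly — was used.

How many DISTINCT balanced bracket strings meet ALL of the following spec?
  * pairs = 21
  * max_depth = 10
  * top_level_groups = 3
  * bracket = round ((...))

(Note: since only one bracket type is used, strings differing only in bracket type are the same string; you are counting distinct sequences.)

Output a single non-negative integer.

Answer: 154203750

Derivation:
Spec: pairs=21 depth=10 groups=3
Count(depth <= 10) = 4717586247
Count(depth <= 9) = 4563382497
Count(depth == 10) = 4717586247 - 4563382497 = 154203750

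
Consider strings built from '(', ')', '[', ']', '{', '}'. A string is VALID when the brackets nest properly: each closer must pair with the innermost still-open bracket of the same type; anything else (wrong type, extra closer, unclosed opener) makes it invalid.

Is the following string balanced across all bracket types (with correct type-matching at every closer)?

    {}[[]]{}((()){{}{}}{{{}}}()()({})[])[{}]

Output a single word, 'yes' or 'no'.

pos 0: push '{'; stack = {
pos 1: '}' matches '{'; pop; stack = (empty)
pos 2: push '['; stack = [
pos 3: push '['; stack = [[
pos 4: ']' matches '['; pop; stack = [
pos 5: ']' matches '['; pop; stack = (empty)
pos 6: push '{'; stack = {
pos 7: '}' matches '{'; pop; stack = (empty)
pos 8: push '('; stack = (
pos 9: push '('; stack = ((
pos 10: push '('; stack = (((
pos 11: ')' matches '('; pop; stack = ((
pos 12: ')' matches '('; pop; stack = (
pos 13: push '{'; stack = ({
pos 14: push '{'; stack = ({{
pos 15: '}' matches '{'; pop; stack = ({
pos 16: push '{'; stack = ({{
pos 17: '}' matches '{'; pop; stack = ({
pos 18: '}' matches '{'; pop; stack = (
pos 19: push '{'; stack = ({
pos 20: push '{'; stack = ({{
pos 21: push '{'; stack = ({{{
pos 22: '}' matches '{'; pop; stack = ({{
pos 23: '}' matches '{'; pop; stack = ({
pos 24: '}' matches '{'; pop; stack = (
pos 25: push '('; stack = ((
pos 26: ')' matches '('; pop; stack = (
pos 27: push '('; stack = ((
pos 28: ')' matches '('; pop; stack = (
pos 29: push '('; stack = ((
pos 30: push '{'; stack = (({
pos 31: '}' matches '{'; pop; stack = ((
pos 32: ')' matches '('; pop; stack = (
pos 33: push '['; stack = ([
pos 34: ']' matches '['; pop; stack = (
pos 35: ')' matches '('; pop; stack = (empty)
pos 36: push '['; stack = [
pos 37: push '{'; stack = [{
pos 38: '}' matches '{'; pop; stack = [
pos 39: ']' matches '['; pop; stack = (empty)
end: stack empty → VALID
Verdict: properly nested → yes

Answer: yes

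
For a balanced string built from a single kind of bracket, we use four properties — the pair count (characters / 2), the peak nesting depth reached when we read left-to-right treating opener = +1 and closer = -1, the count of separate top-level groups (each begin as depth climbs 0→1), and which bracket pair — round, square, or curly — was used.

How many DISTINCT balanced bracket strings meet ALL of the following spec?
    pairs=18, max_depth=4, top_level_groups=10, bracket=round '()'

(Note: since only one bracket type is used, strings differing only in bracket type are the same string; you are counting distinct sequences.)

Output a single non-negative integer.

Spec: pairs=18 depth=4 groups=10
Count(depth <= 4) = 517420
Count(depth <= 3) = 309605
Count(depth == 4) = 517420 - 309605 = 207815

Answer: 207815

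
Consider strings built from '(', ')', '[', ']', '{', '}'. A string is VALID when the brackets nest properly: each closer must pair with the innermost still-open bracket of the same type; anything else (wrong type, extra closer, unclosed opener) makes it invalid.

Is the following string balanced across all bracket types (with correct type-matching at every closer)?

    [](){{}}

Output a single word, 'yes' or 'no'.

Answer: yes

Derivation:
pos 0: push '['; stack = [
pos 1: ']' matches '['; pop; stack = (empty)
pos 2: push '('; stack = (
pos 3: ')' matches '('; pop; stack = (empty)
pos 4: push '{'; stack = {
pos 5: push '{'; stack = {{
pos 6: '}' matches '{'; pop; stack = {
pos 7: '}' matches '{'; pop; stack = (empty)
end: stack empty → VALID
Verdict: properly nested → yes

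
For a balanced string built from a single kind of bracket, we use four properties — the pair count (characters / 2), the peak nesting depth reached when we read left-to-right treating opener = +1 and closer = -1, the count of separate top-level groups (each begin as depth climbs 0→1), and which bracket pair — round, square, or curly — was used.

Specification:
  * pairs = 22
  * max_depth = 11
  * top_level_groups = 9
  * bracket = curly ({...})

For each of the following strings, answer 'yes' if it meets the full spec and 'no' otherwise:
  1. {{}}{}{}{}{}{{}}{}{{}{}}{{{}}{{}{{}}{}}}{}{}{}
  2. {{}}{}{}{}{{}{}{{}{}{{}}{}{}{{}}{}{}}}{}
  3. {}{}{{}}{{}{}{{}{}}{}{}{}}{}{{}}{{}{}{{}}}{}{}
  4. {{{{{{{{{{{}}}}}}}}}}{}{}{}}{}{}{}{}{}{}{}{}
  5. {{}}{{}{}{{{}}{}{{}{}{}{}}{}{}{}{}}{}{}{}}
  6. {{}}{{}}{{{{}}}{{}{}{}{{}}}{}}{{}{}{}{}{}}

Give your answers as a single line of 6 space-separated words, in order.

String 1 '{{}}{}{}{}{}{{}}{}{{}{}}{{{}}{{}{{}}{}}}{}{}{}': depth seq [1 2 1 0 1 0 1 0 1 0 1 0 1 2 1 0 1 0 1 2 1 2 1 0 1 2 3 2 1 2 3 2 3 4 3 2 3 2 1 0 1 0 1 0 1 0]
  -> pairs=23 depth=4 groups=12 -> no
String 2 '{{}}{}{}{}{{}{}{{}{}{{}}{}{}{{}}{}{}}}{}': depth seq [1 2 1 0 1 0 1 0 1 0 1 2 1 2 1 2 3 2 3 2 3 4 3 2 3 2 3 2 3 4 3 2 3 2 3 2 1 0 1 0]
  -> pairs=20 depth=4 groups=6 -> no
String 3 '{}{}{{}}{{}{}{{}{}}{}{}{}}{}{{}}{{}{}{{}}}{}{}': depth seq [1 0 1 0 1 2 1 0 1 2 1 2 1 2 3 2 3 2 1 2 1 2 1 2 1 0 1 0 1 2 1 0 1 2 1 2 1 2 3 2 1 0 1 0 1 0]
  -> pairs=23 depth=3 groups=9 -> no
String 4 '{{{{{{{{{{{}}}}}}}}}}{}{}{}}{}{}{}{}{}{}{}{}': depth seq [1 2 3 4 5 6 7 8 9 10 11 10 9 8 7 6 5 4 3 2 1 2 1 2 1 2 1 0 1 0 1 0 1 0 1 0 1 0 1 0 1 0 1 0]
  -> pairs=22 depth=11 groups=9 -> yes
String 5 '{{}}{{}{}{{{}}{}{{}{}{}{}}{}{}{}{}}{}{}{}}': depth seq [1 2 1 0 1 2 1 2 1 2 3 4 3 2 3 2 3 4 3 4 3 4 3 4 3 2 3 2 3 2 3 2 3 2 1 2 1 2 1 2 1 0]
  -> pairs=21 depth=4 groups=2 -> no
String 6 '{{}}{{}}{{{{}}}{{}{}{}{{}}}{}}{{}{}{}{}{}}': depth seq [1 2 1 0 1 2 1 0 1 2 3 4 3 2 1 2 3 2 3 2 3 2 3 4 3 2 1 2 1 0 1 2 1 2 1 2 1 2 1 2 1 0]
  -> pairs=21 depth=4 groups=4 -> no

Answer: no no no yes no no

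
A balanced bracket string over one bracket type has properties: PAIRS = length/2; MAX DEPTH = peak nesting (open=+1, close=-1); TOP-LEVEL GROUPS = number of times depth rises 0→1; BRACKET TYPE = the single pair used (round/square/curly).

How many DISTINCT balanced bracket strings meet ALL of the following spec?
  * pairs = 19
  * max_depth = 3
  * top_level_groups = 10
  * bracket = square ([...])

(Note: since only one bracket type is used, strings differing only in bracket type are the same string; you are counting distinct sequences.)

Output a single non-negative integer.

Answer: 981870

Derivation:
Spec: pairs=19 depth=3 groups=10
Count(depth <= 3) = 1030490
Count(depth <= 2) = 48620
Count(depth == 3) = 1030490 - 48620 = 981870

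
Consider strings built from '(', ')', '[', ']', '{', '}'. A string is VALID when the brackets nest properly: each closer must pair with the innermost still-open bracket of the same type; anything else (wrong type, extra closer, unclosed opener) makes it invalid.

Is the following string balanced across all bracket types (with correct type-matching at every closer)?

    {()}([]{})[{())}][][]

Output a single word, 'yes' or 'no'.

Answer: no

Derivation:
pos 0: push '{'; stack = {
pos 1: push '('; stack = {(
pos 2: ')' matches '('; pop; stack = {
pos 3: '}' matches '{'; pop; stack = (empty)
pos 4: push '('; stack = (
pos 5: push '['; stack = ([
pos 6: ']' matches '['; pop; stack = (
pos 7: push '{'; stack = ({
pos 8: '}' matches '{'; pop; stack = (
pos 9: ')' matches '('; pop; stack = (empty)
pos 10: push '['; stack = [
pos 11: push '{'; stack = [{
pos 12: push '('; stack = [{(
pos 13: ')' matches '('; pop; stack = [{
pos 14: saw closer ')' but top of stack is '{' (expected '}') → INVALID
Verdict: type mismatch at position 14: ')' closes '{' → no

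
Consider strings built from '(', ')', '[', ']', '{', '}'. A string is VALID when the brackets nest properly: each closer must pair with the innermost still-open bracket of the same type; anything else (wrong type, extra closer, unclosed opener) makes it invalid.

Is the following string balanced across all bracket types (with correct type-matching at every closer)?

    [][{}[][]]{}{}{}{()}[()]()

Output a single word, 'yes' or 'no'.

pos 0: push '['; stack = [
pos 1: ']' matches '['; pop; stack = (empty)
pos 2: push '['; stack = [
pos 3: push '{'; stack = [{
pos 4: '}' matches '{'; pop; stack = [
pos 5: push '['; stack = [[
pos 6: ']' matches '['; pop; stack = [
pos 7: push '['; stack = [[
pos 8: ']' matches '['; pop; stack = [
pos 9: ']' matches '['; pop; stack = (empty)
pos 10: push '{'; stack = {
pos 11: '}' matches '{'; pop; stack = (empty)
pos 12: push '{'; stack = {
pos 13: '}' matches '{'; pop; stack = (empty)
pos 14: push '{'; stack = {
pos 15: '}' matches '{'; pop; stack = (empty)
pos 16: push '{'; stack = {
pos 17: push '('; stack = {(
pos 18: ')' matches '('; pop; stack = {
pos 19: '}' matches '{'; pop; stack = (empty)
pos 20: push '['; stack = [
pos 21: push '('; stack = [(
pos 22: ')' matches '('; pop; stack = [
pos 23: ']' matches '['; pop; stack = (empty)
pos 24: push '('; stack = (
pos 25: ')' matches '('; pop; stack = (empty)
end: stack empty → VALID
Verdict: properly nested → yes

Answer: yes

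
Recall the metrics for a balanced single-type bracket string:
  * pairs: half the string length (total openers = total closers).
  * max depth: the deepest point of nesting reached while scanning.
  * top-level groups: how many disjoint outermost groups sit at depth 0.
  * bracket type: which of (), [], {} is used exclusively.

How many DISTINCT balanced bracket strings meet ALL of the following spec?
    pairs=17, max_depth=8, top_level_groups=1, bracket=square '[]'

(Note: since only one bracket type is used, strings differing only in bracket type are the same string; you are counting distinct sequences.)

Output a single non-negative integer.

Answer: 5685306

Derivation:
Spec: pairs=17 depth=8 groups=1
Count(depth <= 8) = 30664890
Count(depth <= 7) = 24979584
Count(depth == 8) = 30664890 - 24979584 = 5685306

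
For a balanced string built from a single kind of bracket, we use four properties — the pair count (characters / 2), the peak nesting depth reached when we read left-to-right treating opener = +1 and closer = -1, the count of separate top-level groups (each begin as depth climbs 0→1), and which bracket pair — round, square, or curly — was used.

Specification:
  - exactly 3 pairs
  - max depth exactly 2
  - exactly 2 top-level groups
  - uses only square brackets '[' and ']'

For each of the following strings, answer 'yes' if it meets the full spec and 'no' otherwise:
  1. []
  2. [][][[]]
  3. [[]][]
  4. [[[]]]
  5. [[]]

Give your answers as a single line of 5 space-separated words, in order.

String 1 '[]': depth seq [1 0]
  -> pairs=1 depth=1 groups=1 -> no
String 2 '[][][[]]': depth seq [1 0 1 0 1 2 1 0]
  -> pairs=4 depth=2 groups=3 -> no
String 3 '[[]][]': depth seq [1 2 1 0 1 0]
  -> pairs=3 depth=2 groups=2 -> yes
String 4 '[[[]]]': depth seq [1 2 3 2 1 0]
  -> pairs=3 depth=3 groups=1 -> no
String 5 '[[]]': depth seq [1 2 1 0]
  -> pairs=2 depth=2 groups=1 -> no

Answer: no no yes no no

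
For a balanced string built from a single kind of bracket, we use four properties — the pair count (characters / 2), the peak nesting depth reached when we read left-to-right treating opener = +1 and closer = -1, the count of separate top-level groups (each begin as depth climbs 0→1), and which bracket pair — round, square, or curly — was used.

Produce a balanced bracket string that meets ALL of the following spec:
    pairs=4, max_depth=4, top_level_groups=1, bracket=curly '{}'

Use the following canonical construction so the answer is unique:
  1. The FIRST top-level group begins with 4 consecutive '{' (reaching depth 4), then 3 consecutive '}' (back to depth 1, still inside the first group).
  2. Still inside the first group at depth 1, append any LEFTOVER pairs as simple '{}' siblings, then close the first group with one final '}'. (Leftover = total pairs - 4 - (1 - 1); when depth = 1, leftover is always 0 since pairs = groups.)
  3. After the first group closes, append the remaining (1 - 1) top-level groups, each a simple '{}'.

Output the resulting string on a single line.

Answer: {{{{}}}}

Derivation:
Spec: pairs=4 depth=4 groups=1
Leftover pairs = 4 - 4 - (1-1) = 0
First group: deep chain of depth 4 + 0 sibling pairs
Remaining 0 groups: simple '{}' each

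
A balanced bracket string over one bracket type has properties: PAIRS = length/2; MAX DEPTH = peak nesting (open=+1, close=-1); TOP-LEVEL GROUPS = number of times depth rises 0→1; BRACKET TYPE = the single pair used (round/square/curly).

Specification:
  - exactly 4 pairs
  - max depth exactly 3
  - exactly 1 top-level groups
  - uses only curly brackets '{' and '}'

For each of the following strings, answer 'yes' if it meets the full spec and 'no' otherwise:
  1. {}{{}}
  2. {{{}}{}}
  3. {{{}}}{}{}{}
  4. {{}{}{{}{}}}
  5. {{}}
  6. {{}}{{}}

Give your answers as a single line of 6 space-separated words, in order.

String 1 '{}{{}}': depth seq [1 0 1 2 1 0]
  -> pairs=3 depth=2 groups=2 -> no
String 2 '{{{}}{}}': depth seq [1 2 3 2 1 2 1 0]
  -> pairs=4 depth=3 groups=1 -> yes
String 3 '{{{}}}{}{}{}': depth seq [1 2 3 2 1 0 1 0 1 0 1 0]
  -> pairs=6 depth=3 groups=4 -> no
String 4 '{{}{}{{}{}}}': depth seq [1 2 1 2 1 2 3 2 3 2 1 0]
  -> pairs=6 depth=3 groups=1 -> no
String 5 '{{}}': depth seq [1 2 1 0]
  -> pairs=2 depth=2 groups=1 -> no
String 6 '{{}}{{}}': depth seq [1 2 1 0 1 2 1 0]
  -> pairs=4 depth=2 groups=2 -> no

Answer: no yes no no no no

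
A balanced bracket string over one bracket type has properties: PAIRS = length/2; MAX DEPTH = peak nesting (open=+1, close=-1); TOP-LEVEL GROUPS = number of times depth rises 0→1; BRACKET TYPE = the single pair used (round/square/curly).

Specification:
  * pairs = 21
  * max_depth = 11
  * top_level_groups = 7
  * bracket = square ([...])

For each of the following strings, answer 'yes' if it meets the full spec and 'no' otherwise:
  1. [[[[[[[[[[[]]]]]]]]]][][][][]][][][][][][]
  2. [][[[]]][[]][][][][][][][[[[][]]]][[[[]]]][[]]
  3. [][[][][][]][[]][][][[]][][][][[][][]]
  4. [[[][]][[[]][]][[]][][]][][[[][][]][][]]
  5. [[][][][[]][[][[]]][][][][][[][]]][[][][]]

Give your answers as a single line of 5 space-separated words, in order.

String 1 '[[[[[[[[[[[]]]]]]]]]][][][][]][][][][][][]': depth seq [1 2 3 4 5 6 7 8 9 10 11 10 9 8 7 6 5 4 3 2 1 2 1 2 1 2 1 2 1 0 1 0 1 0 1 0 1 0 1 0 1 0]
  -> pairs=21 depth=11 groups=7 -> yes
String 2 '[][[[]]][[]][][][][][][][[[[][]]]][[[[]]]][[]]': depth seq [1 0 1 2 3 2 1 0 1 2 1 0 1 0 1 0 1 0 1 0 1 0 1 0 1 2 3 4 3 4 3 2 1 0 1 2 3 4 3 2 1 0 1 2 1 0]
  -> pairs=23 depth=4 groups=12 -> no
String 3 '[][[][][][]][[]][][][[]][][][][[][][]]': depth seq [1 0 1 2 1 2 1 2 1 2 1 0 1 2 1 0 1 0 1 0 1 2 1 0 1 0 1 0 1 0 1 2 1 2 1 2 1 0]
  -> pairs=19 depth=2 groups=10 -> no
String 4 '[[[][]][[[]][]][[]][][]][][[[][][]][][]]': depth seq [1 2 3 2 3 2 1 2 3 4 3 2 3 2 1 2 3 2 1 2 1 2 1 0 1 0 1 2 3 2 3 2 3 2 1 2 1 2 1 0]
  -> pairs=20 depth=4 groups=3 -> no
String 5 '[[][][][[]][[][[]]][][][][][[][]]][[][][]]': depth seq [1 2 1 2 1 2 1 2 3 2 1 2 3 2 3 4 3 2 1 2 1 2 1 2 1 2 1 2 3 2 3 2 1 0 1 2 1 2 1 2 1 0]
  -> pairs=21 depth=4 groups=2 -> no

Answer: yes no no no no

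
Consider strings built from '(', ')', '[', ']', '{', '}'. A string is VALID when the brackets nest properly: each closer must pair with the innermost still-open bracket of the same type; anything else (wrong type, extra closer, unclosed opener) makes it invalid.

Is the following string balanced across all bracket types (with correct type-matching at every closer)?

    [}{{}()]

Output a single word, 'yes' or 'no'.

pos 0: push '['; stack = [
pos 1: saw closer '}' but top of stack is '[' (expected ']') → INVALID
Verdict: type mismatch at position 1: '}' closes '[' → no

Answer: no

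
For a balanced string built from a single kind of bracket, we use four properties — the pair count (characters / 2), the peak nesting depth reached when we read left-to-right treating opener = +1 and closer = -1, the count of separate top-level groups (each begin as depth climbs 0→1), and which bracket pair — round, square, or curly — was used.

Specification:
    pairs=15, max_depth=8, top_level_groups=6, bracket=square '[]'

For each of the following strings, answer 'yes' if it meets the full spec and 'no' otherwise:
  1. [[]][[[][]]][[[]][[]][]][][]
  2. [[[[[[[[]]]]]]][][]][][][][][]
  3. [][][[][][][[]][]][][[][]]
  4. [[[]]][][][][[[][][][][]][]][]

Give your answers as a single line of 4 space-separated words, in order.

Answer: no yes no no

Derivation:
String 1 '[[]][[[][]]][[[]][[]][]][][]': depth seq [1 2 1 0 1 2 3 2 3 2 1 0 1 2 3 2 1 2 3 2 1 2 1 0 1 0 1 0]
  -> pairs=14 depth=3 groups=5 -> no
String 2 '[[[[[[[[]]]]]]][][]][][][][][]': depth seq [1 2 3 4 5 6 7 8 7 6 5 4 3 2 1 2 1 2 1 0 1 0 1 0 1 0 1 0 1 0]
  -> pairs=15 depth=8 groups=6 -> yes
String 3 '[][][[][][][[]][]][][[][]]': depth seq [1 0 1 0 1 2 1 2 1 2 1 2 3 2 1 2 1 0 1 0 1 2 1 2 1 0]
  -> pairs=13 depth=3 groups=5 -> no
String 4 '[[[]]][][][][[[][][][][]][]][]': depth seq [1 2 3 2 1 0 1 0 1 0 1 0 1 2 3 2 3 2 3 2 3 2 3 2 1 2 1 0 1 0]
  -> pairs=15 depth=3 groups=6 -> no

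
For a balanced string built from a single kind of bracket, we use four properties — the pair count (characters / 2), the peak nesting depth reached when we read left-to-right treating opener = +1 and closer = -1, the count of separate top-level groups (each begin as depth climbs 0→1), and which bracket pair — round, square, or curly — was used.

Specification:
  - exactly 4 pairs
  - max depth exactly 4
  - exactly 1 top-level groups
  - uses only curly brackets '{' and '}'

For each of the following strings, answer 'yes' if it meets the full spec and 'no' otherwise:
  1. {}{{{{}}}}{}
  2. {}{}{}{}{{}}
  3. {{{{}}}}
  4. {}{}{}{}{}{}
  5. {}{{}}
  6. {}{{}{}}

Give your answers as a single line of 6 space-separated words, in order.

Answer: no no yes no no no

Derivation:
String 1 '{}{{{{}}}}{}': depth seq [1 0 1 2 3 4 3 2 1 0 1 0]
  -> pairs=6 depth=4 groups=3 -> no
String 2 '{}{}{}{}{{}}': depth seq [1 0 1 0 1 0 1 0 1 2 1 0]
  -> pairs=6 depth=2 groups=5 -> no
String 3 '{{{{}}}}': depth seq [1 2 3 4 3 2 1 0]
  -> pairs=4 depth=4 groups=1 -> yes
String 4 '{}{}{}{}{}{}': depth seq [1 0 1 0 1 0 1 0 1 0 1 0]
  -> pairs=6 depth=1 groups=6 -> no
String 5 '{}{{}}': depth seq [1 0 1 2 1 0]
  -> pairs=3 depth=2 groups=2 -> no
String 6 '{}{{}{}}': depth seq [1 0 1 2 1 2 1 0]
  -> pairs=4 depth=2 groups=2 -> no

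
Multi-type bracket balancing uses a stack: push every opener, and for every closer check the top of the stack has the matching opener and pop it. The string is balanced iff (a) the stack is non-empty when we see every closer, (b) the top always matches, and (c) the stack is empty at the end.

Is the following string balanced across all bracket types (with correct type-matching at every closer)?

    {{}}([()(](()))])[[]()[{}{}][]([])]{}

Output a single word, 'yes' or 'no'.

Answer: no

Derivation:
pos 0: push '{'; stack = {
pos 1: push '{'; stack = {{
pos 2: '}' matches '{'; pop; stack = {
pos 3: '}' matches '{'; pop; stack = (empty)
pos 4: push '('; stack = (
pos 5: push '['; stack = ([
pos 6: push '('; stack = ([(
pos 7: ')' matches '('; pop; stack = ([
pos 8: push '('; stack = ([(
pos 9: saw closer ']' but top of stack is '(' (expected ')') → INVALID
Verdict: type mismatch at position 9: ']' closes '(' → no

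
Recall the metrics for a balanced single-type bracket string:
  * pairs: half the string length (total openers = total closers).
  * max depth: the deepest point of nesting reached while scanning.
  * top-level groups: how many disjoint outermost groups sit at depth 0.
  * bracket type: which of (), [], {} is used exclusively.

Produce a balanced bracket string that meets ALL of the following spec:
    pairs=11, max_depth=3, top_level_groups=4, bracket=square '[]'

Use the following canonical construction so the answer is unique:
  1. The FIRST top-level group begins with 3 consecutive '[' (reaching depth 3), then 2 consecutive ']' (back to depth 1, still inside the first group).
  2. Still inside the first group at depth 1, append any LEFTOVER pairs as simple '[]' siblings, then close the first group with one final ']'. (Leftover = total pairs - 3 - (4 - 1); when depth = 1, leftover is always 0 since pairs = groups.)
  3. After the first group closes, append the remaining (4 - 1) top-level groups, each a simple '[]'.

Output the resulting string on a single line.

Answer: [[[]][][][][][]][][][]

Derivation:
Spec: pairs=11 depth=3 groups=4
Leftover pairs = 11 - 3 - (4-1) = 5
First group: deep chain of depth 3 + 5 sibling pairs
Remaining 3 groups: simple '[]' each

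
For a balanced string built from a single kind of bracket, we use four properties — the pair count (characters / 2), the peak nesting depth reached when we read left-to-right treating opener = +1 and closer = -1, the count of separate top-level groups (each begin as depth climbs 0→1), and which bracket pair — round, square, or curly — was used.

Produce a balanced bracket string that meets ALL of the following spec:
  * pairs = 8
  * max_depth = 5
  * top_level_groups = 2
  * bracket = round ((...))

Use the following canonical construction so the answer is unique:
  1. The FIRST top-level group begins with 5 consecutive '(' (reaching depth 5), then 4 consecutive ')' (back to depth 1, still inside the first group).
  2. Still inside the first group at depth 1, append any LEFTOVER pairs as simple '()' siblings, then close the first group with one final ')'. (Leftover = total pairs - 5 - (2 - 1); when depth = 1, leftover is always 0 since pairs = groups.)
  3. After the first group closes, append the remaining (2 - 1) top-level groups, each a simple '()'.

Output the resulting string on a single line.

Answer: ((((())))()())()

Derivation:
Spec: pairs=8 depth=5 groups=2
Leftover pairs = 8 - 5 - (2-1) = 2
First group: deep chain of depth 5 + 2 sibling pairs
Remaining 1 groups: simple '()' each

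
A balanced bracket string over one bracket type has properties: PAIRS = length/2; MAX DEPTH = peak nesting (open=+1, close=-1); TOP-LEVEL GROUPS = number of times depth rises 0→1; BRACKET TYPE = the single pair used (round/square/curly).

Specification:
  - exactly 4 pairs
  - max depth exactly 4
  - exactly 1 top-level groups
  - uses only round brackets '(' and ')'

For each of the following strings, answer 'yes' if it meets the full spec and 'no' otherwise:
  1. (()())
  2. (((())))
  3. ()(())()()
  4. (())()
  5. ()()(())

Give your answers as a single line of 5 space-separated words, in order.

Answer: no yes no no no

Derivation:
String 1 '(()())': depth seq [1 2 1 2 1 0]
  -> pairs=3 depth=2 groups=1 -> no
String 2 '(((())))': depth seq [1 2 3 4 3 2 1 0]
  -> pairs=4 depth=4 groups=1 -> yes
String 3 '()(())()()': depth seq [1 0 1 2 1 0 1 0 1 0]
  -> pairs=5 depth=2 groups=4 -> no
String 4 '(())()': depth seq [1 2 1 0 1 0]
  -> pairs=3 depth=2 groups=2 -> no
String 5 '()()(())': depth seq [1 0 1 0 1 2 1 0]
  -> pairs=4 depth=2 groups=3 -> no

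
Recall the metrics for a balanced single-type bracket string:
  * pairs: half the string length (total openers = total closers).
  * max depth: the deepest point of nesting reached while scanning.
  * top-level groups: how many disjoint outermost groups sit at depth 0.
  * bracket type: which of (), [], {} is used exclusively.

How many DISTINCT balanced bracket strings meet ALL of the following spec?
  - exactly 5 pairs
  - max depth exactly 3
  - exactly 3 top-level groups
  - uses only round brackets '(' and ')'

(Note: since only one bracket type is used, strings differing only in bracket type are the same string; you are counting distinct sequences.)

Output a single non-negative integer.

Spec: pairs=5 depth=3 groups=3
Count(depth <= 3) = 9
Count(depth <= 2) = 6
Count(depth == 3) = 9 - 6 = 3

Answer: 3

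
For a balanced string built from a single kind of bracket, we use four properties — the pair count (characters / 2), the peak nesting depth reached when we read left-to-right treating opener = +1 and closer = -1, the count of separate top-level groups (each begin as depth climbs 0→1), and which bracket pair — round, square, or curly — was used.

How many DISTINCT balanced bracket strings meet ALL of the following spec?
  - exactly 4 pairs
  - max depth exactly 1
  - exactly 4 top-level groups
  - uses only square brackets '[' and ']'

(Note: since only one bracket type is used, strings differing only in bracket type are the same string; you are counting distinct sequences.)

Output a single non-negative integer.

Spec: pairs=4 depth=1 groups=4
Count(depth <= 1) = 1
Count(depth <= 0) = 0
Count(depth == 1) = 1 - 0 = 1

Answer: 1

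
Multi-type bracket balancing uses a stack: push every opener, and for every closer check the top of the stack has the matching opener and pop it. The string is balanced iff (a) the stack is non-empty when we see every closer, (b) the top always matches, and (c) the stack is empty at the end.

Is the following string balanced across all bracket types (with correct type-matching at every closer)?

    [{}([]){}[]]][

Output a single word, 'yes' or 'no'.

Answer: no

Derivation:
pos 0: push '['; stack = [
pos 1: push '{'; stack = [{
pos 2: '}' matches '{'; pop; stack = [
pos 3: push '('; stack = [(
pos 4: push '['; stack = [([
pos 5: ']' matches '['; pop; stack = [(
pos 6: ')' matches '('; pop; stack = [
pos 7: push '{'; stack = [{
pos 8: '}' matches '{'; pop; stack = [
pos 9: push '['; stack = [[
pos 10: ']' matches '['; pop; stack = [
pos 11: ']' matches '['; pop; stack = (empty)
pos 12: saw closer ']' but stack is empty → INVALID
Verdict: unmatched closer ']' at position 12 → no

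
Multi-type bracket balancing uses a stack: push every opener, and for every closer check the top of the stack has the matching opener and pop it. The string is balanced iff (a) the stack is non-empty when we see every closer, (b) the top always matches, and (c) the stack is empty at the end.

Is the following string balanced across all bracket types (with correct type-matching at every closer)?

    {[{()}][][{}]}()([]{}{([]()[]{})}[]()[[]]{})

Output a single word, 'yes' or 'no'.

pos 0: push '{'; stack = {
pos 1: push '['; stack = {[
pos 2: push '{'; stack = {[{
pos 3: push '('; stack = {[{(
pos 4: ')' matches '('; pop; stack = {[{
pos 5: '}' matches '{'; pop; stack = {[
pos 6: ']' matches '['; pop; stack = {
pos 7: push '['; stack = {[
pos 8: ']' matches '['; pop; stack = {
pos 9: push '['; stack = {[
pos 10: push '{'; stack = {[{
pos 11: '}' matches '{'; pop; stack = {[
pos 12: ']' matches '['; pop; stack = {
pos 13: '}' matches '{'; pop; stack = (empty)
pos 14: push '('; stack = (
pos 15: ')' matches '('; pop; stack = (empty)
pos 16: push '('; stack = (
pos 17: push '['; stack = ([
pos 18: ']' matches '['; pop; stack = (
pos 19: push '{'; stack = ({
pos 20: '}' matches '{'; pop; stack = (
pos 21: push '{'; stack = ({
pos 22: push '('; stack = ({(
pos 23: push '['; stack = ({([
pos 24: ']' matches '['; pop; stack = ({(
pos 25: push '('; stack = ({((
pos 26: ')' matches '('; pop; stack = ({(
pos 27: push '['; stack = ({([
pos 28: ']' matches '['; pop; stack = ({(
pos 29: push '{'; stack = ({({
pos 30: '}' matches '{'; pop; stack = ({(
pos 31: ')' matches '('; pop; stack = ({
pos 32: '}' matches '{'; pop; stack = (
pos 33: push '['; stack = ([
pos 34: ']' matches '['; pop; stack = (
pos 35: push '('; stack = ((
pos 36: ')' matches '('; pop; stack = (
pos 37: push '['; stack = ([
pos 38: push '['; stack = ([[
pos 39: ']' matches '['; pop; stack = ([
pos 40: ']' matches '['; pop; stack = (
pos 41: push '{'; stack = ({
pos 42: '}' matches '{'; pop; stack = (
pos 43: ')' matches '('; pop; stack = (empty)
end: stack empty → VALID
Verdict: properly nested → yes

Answer: yes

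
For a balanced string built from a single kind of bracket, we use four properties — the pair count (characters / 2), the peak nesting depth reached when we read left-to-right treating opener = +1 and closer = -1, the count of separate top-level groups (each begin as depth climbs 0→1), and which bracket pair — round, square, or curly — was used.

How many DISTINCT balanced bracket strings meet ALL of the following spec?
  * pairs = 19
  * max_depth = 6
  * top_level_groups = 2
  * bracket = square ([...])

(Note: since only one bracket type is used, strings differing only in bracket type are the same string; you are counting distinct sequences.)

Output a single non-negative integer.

Answer: 125192392

Derivation:
Spec: pairs=19 depth=6 groups=2
Count(depth <= 6) = 236396426
Count(depth <= 5) = 111204034
Count(depth == 6) = 236396426 - 111204034 = 125192392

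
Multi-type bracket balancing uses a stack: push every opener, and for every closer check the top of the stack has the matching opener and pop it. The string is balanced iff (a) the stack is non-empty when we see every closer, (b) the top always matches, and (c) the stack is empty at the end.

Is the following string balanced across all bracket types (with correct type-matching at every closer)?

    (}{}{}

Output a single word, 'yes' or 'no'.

pos 0: push '('; stack = (
pos 1: saw closer '}' but top of stack is '(' (expected ')') → INVALID
Verdict: type mismatch at position 1: '}' closes '(' → no

Answer: no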